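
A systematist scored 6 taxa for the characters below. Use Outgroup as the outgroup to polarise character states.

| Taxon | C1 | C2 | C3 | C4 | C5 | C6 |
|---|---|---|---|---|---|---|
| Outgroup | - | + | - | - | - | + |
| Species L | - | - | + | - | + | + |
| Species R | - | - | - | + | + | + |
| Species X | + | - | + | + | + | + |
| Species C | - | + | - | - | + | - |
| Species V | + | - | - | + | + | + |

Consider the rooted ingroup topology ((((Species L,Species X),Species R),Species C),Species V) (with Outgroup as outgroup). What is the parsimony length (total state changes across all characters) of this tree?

Map each character onto ((((Species L,Species X),Species R),Species C),Species V) (rooted by Outgroup) and count the minimum state changes it requires (Fitch parsimony):
C1: 2; C2: 2; C3: 1; C4: 3; C5: 1; C6: 1.
Total tree length = 10.

10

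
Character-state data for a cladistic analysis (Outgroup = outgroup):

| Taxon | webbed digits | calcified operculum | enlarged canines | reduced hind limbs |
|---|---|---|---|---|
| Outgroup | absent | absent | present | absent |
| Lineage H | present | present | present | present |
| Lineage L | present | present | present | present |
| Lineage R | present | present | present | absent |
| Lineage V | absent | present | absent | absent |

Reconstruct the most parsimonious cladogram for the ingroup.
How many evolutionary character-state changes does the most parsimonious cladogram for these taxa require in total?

Character polarity is set by the outgroup: the derived state is whichever differs from the outgroup's state, so for enlarged canines the derived state is 'absent', and for the remaining characters it is 'present'.
webbed digits: derived state 'present' in Lineage H, Lineage L, and Lineage R only — synapomorphy for {Lineage H, Lineage L, Lineage R}.
All ingroup taxa share the derived state 'present' for calcified operculum; it defines the ingroup but does not resolve relationships within it.
enlarged canines: derived state 'absent' in Lineage V only — an autapomorphy, so it tells us nothing about relationships among taxa.
reduced hind limbs: derived state 'present' in Lineage H and Lineage L only — synapomorphy for {Lineage H, Lineage L}.
Most parsimonious ingroup topology: (((Lineage H,Lineage L),Lineage R),Lineage V).
Changes per character on this tree: webbed digits: 1; calcified operculum: 1; enlarged canines: 1; reduced hind limbs: 1.
Total = 4.

4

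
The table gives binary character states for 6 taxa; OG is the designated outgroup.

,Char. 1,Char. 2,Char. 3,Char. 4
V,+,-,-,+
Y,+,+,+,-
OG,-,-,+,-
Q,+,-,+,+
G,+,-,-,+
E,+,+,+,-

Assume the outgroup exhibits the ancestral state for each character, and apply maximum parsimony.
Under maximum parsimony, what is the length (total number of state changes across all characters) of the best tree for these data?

4

Character polarity is set by the outgroup: the derived state is whichever differs from the outgroup's state, so for Char. 3 the derived state is '-', and for the remaining characters it is '+'.
All ingroup taxa share the derived state '+' for Char. 1; it defines the ingroup but does not resolve relationships within it.
Char. 2 (derived state '+') is shared by E and Y — a synapomorphy uniting that clade.
Char. 3: derived state '-' in G and V only — synapomorphy for {G, V}.
Char. 4: derived state '+' in G, Q, and V only — synapomorphy for {G, Q, V}.
Most parsimonious ingroup topology: ((Q,(V,G)),(E,Y)).
Changes per character on this tree: Char. 1: 1; Char. 2: 1; Char. 3: 1; Char. 4: 1.
Total = 4.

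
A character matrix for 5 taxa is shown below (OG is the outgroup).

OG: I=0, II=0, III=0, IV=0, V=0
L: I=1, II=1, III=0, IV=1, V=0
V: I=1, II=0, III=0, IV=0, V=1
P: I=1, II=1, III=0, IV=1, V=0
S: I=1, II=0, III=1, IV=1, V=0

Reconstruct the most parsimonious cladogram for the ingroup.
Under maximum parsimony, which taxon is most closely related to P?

L

The outgroup has state '0' for every character, so '1' is the derived state throughout.
I (derived state '1') is shared by all ingroup taxa — unites the whole ingroup.
Only L and P show the derived state '1' for II, supporting them as a clade.
III: derived state '1' in S only — an autapomorphy, so it tells us nothing about relationships among taxa.
Only L, P, and S show the derived state '1' for IV, supporting them as a clade.
V (derived state '1') is unique to V (autapomorphy; uninformative for grouping).
Most parsimonious ingroup topology: (((L,P),S),V).
P and L form a cherry on this tree, so they are sister taxa.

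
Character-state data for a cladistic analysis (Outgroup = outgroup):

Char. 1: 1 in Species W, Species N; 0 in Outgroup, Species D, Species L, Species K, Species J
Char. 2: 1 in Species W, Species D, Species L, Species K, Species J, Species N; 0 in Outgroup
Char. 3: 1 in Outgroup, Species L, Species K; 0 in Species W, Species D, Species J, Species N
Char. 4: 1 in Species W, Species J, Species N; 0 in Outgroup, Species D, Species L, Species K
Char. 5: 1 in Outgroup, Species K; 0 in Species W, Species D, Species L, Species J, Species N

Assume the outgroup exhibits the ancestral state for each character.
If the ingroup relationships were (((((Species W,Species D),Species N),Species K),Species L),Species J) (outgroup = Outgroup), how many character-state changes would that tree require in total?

Map each character onto (((((Species W,Species D),Species N),Species K),Species L),Species J) (rooted by Outgroup) and count the minimum state changes it requires (Fitch parsimony):
Char. 1: 2; Char. 2: 1; Char. 3: 2; Char. 4: 3; Char. 5: 2.
Total tree length = 10.

10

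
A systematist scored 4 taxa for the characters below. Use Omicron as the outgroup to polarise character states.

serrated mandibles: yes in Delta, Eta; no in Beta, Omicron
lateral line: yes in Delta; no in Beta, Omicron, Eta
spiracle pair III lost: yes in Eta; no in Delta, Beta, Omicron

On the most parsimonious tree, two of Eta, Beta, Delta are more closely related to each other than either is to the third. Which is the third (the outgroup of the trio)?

Beta

The outgroup has state 'no' for every character, so 'yes' is the derived state throughout.
serrated mandibles (derived state 'yes') is shared by Delta and Eta — a synapomorphy uniting that clade.
lateral line (derived state 'yes') is unique to Delta (autapomorphy; uninformative for grouping).
spiracle pair III lost (derived state 'yes') is unique to Eta (autapomorphy; uninformative for grouping).
Most parsimonious ingroup topology: ((Delta,Eta),Beta).
Eta and Delta share a more recent common ancestor with each other than either does with Beta, so Beta is the least closely related of the three.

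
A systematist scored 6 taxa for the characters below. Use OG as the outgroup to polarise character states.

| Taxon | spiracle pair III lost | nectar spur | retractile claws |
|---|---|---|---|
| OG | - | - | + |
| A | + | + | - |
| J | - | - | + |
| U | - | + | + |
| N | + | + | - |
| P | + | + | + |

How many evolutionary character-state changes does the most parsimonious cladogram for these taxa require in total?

3

Character polarity is set by the outgroup: the derived state is whichever differs from the outgroup's state, so for retractile claws the derived state is '-', and for the remaining characters it is '+'.
spiracle pair III lost (derived state '+') is shared by A, N, and P — a synapomorphy uniting that clade.
Only A, N, P, and U show the derived state '+' for nectar spur, supporting them as a clade.
Only A and N show the derived state '-' for retractile claws, supporting them as a clade.
Most parsimonious ingroup topology: ((U,(P,(N,A))),J).
Changes per character on this tree: spiracle pair III lost: 1; nectar spur: 1; retractile claws: 1.
Total = 3.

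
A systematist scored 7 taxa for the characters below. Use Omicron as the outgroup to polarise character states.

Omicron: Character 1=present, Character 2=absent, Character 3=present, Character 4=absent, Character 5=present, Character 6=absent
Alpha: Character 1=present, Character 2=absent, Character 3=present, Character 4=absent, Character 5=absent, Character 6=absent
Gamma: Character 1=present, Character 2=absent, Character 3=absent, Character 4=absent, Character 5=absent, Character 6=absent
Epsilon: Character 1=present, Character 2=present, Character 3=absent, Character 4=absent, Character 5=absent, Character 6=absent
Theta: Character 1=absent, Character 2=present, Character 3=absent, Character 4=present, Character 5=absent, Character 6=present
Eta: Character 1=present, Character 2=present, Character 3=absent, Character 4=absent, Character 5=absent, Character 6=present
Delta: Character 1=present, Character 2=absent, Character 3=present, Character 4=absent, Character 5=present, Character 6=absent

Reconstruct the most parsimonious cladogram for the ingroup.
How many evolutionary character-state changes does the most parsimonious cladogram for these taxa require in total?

Character polarity is set by the outgroup: the derived state is whichever differs from the outgroup's state, so for Character 1, Character 3, Character 5 the derived state is 'absent', and for the remaining characters it is 'present'.
Character 1: derived state 'absent' in Theta only — an autapomorphy, so it tells us nothing about relationships among taxa.
Character 2 (derived state 'present') is shared by Epsilon, Eta, and Theta — a synapomorphy uniting that clade.
Character 3 (derived state 'absent') is shared by Epsilon, Eta, Gamma, and Theta — a synapomorphy uniting that clade.
Character 4 (derived state 'present') is unique to Theta (autapomorphy; uninformative for grouping).
Only Alpha, Epsilon, Eta, Gamma, and Theta show the derived state 'absent' for Character 5, supporting them as a clade.
Only Eta and Theta show the derived state 'present' for Character 6, supporting them as a clade.
Most parsimonious ingroup topology: ((Alpha,(Gamma,(Epsilon,(Theta,Eta)))),Delta).
Changes per character on this tree: Character 1: 1; Character 2: 1; Character 3: 1; Character 4: 1; Character 5: 1; Character 6: 1.
Total = 6.

6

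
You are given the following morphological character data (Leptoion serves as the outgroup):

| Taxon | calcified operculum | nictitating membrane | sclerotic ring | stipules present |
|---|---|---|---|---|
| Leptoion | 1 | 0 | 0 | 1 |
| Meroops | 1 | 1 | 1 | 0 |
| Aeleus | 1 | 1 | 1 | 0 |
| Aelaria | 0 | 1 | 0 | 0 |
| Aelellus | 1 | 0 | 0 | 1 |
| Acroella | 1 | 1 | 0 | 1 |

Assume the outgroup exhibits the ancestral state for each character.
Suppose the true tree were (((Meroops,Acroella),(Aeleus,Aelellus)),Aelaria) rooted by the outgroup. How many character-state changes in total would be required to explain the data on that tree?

Map each character onto (((Meroops,Acroella),(Aeleus,Aelellus)),Aelaria) (rooted by Leptoion) and count the minimum state changes it requires (Fitch parsimony):
calcified operculum: 1; nictitating membrane: 2; sclerotic ring: 2; stipules present: 3.
Total tree length = 8.

8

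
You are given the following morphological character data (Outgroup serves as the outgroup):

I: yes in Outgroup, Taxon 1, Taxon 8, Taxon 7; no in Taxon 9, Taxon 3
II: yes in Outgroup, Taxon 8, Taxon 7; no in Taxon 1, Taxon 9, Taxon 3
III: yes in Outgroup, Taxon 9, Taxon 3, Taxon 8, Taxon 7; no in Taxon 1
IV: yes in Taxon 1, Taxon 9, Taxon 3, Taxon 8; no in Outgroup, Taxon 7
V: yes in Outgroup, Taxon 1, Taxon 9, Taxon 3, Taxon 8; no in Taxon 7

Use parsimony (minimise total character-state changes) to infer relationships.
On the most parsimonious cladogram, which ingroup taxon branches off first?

Character polarity is set by the outgroup: the derived state is whichever differs from the outgroup's state, so for I, II, III, V the derived state is 'no', and for the remaining characters it is 'yes'.
I (derived state 'no') is shared by Taxon 3 and Taxon 9 — a synapomorphy uniting that clade.
II: derived state 'no' in Taxon 1, Taxon 3, and Taxon 9 only — synapomorphy for {Taxon 1, Taxon 3, Taxon 9}.
III: derived state 'no' in Taxon 1 only — an autapomorphy, so it tells us nothing about relationships among taxa.
IV: derived state 'yes' in Taxon 1, Taxon 3, Taxon 8, and Taxon 9 only — synapomorphy for {Taxon 1, Taxon 3, Taxon 8, Taxon 9}.
V (derived state 'no') is unique to Taxon 7 (autapomorphy; uninformative for grouping).
Most parsimonious ingroup topology: ((((Taxon 3,Taxon 9),Taxon 1),Taxon 8),Taxon 7).
Taxon 7 is sister to the clade containing all other ingroup taxa, so it is the earliest-diverging (most basal) ingroup lineage.

Taxon 7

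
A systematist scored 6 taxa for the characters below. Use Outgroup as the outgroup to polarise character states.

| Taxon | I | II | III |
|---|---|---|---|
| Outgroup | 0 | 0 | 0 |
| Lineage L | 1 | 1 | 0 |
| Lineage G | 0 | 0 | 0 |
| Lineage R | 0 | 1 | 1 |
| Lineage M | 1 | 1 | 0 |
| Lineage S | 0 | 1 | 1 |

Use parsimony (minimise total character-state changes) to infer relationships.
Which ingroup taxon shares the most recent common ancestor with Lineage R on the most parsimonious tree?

The outgroup has state '0' for every character, so '1' is the derived state throughout.
Only Lineage L and Lineage M show the derived state '1' for I, supporting them as a clade.
II: derived state '1' in Lineage L, Lineage M, Lineage R, and Lineage S only — synapomorphy for {Lineage L, Lineage M, Lineage R, Lineage S}.
Only Lineage R and Lineage S show the derived state '1' for III, supporting them as a clade.
Most parsimonious ingroup topology: (((Lineage L,Lineage M),(Lineage R,Lineage S)),Lineage G).
Lineage R and Lineage S form a cherry on this tree, so they are sister taxa.

Lineage S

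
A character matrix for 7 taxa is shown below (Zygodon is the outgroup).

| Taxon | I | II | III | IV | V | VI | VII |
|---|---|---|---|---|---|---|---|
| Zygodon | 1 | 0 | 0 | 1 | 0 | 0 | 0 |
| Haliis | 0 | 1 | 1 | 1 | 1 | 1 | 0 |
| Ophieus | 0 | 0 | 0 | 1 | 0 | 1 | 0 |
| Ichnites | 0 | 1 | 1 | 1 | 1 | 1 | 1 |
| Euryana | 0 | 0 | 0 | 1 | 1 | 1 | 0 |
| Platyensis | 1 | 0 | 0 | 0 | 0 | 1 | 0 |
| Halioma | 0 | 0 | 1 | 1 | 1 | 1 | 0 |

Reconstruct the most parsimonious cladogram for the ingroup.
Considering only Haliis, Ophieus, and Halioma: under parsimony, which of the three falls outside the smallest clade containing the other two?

Ophieus

Character polarity is set by the outgroup: the derived state is whichever differs from the outgroup's state, so for I, IV the derived state is '0', and for the remaining characters it is '1'.
I: derived state '0' in Euryana, Haliis, Halioma, Ichnites, and Ophieus only — synapomorphy for {Euryana, Haliis, Halioma, Ichnites, Ophieus}.
Only Haliis and Ichnites show the derived state '1' for II, supporting them as a clade.
III: derived state '1' in Haliis, Halioma, and Ichnites only — synapomorphy for {Haliis, Halioma, Ichnites}.
IV (derived state '0') is unique to Platyensis (autapomorphy; uninformative for grouping).
Only Euryana, Haliis, Halioma, and Ichnites show the derived state '1' for V, supporting them as a clade.
All ingroup taxa share the derived state '1' for VI; it defines the ingroup but does not resolve relationships within it.
VII: derived state '1' in Ichnites only — an autapomorphy, so it tells us nothing about relationships among taxa.
Most parsimonious ingroup topology: (((((Haliis,Ichnites),Halioma),Euryana),Ophieus),Platyensis).
Halioma and Haliis share a more recent common ancestor with each other than either does with Ophieus, so Ophieus is the least closely related of the three.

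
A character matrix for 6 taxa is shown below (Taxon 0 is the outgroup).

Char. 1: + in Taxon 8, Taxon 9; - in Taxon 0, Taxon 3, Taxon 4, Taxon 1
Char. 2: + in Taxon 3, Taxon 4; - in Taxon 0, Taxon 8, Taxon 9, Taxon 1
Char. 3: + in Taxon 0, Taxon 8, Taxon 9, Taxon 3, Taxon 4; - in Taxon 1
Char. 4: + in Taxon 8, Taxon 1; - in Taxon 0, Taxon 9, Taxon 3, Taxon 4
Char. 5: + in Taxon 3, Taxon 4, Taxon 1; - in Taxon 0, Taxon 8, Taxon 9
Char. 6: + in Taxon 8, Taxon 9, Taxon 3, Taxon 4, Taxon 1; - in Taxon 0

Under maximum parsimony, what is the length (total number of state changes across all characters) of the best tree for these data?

7

Character polarity is set by the outgroup: the derived state is whichever differs from the outgroup's state, so for Char. 3 the derived state is '-', and for the remaining characters it is '+'.
Char. 1 (derived state '+') is shared by Taxon 8 and Taxon 9 — a synapomorphy uniting that clade.
Char. 2 (derived state '+') is shared by Taxon 3 and Taxon 4 — a synapomorphy uniting that clade.
Char. 3 (derived state '-') is unique to Taxon 1 (autapomorphy; uninformative for grouping).
Char. 4 (state '+') occurs in Taxon 1 and Taxon 8 but conflicts with the nesting implied by the other characters — most parsimoniously interpreted as homoplasy.
Char. 5 (derived state '+') is shared by Taxon 1, Taxon 3, and Taxon 4 — a synapomorphy uniting that clade.
All ingroup taxa share the derived state '+' for Char. 6; it defines the ingroup but does not resolve relationships within it.
Most parsimonious ingroup topology: ((Taxon 8,Taxon 9),((Taxon 3,Taxon 4),Taxon 1)).
Changes per character on this tree: Char. 1: 1; Char. 2: 1; Char. 3: 1; Char. 4: 2; Char. 5: 1; Char. 6: 1.
Total = 7.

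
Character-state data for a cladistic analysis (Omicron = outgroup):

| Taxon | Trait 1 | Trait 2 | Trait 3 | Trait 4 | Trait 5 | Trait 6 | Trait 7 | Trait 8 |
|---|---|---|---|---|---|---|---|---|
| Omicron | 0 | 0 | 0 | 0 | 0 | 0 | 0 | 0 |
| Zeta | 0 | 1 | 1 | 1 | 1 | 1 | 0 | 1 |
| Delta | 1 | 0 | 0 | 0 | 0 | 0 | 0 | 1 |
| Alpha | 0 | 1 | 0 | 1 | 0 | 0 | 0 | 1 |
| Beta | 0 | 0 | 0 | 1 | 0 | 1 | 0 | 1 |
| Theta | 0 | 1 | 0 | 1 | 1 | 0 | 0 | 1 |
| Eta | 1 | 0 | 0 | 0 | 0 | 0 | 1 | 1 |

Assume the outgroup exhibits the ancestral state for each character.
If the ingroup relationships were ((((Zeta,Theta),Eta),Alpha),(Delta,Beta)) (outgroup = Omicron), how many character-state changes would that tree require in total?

Map each character onto ((((Zeta,Theta),Eta),Alpha),(Delta,Beta)) (rooted by Omicron) and count the minimum state changes it requires (Fitch parsimony):
Trait 1: 2; Trait 2: 2; Trait 3: 1; Trait 4: 3; Trait 5: 1; Trait 6: 2; Trait 7: 1; Trait 8: 1.
Total tree length = 13.

13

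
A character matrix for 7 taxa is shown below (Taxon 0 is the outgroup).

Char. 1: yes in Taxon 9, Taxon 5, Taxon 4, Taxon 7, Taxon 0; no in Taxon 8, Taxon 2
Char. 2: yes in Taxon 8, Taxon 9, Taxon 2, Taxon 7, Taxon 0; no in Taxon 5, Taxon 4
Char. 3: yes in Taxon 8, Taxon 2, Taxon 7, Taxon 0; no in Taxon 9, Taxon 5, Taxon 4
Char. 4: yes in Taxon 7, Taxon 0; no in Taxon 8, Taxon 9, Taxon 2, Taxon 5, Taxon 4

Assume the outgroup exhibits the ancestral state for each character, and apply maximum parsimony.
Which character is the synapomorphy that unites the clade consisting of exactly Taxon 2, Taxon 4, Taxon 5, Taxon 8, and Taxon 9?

Char. 4

The outgroup has state 'yes' for every character, so 'no' is the derived state throughout.
Char. 1: derived state 'no' in Taxon 2 and Taxon 8 only — synapomorphy for {Taxon 2, Taxon 8}.
Char. 2: derived state 'no' in Taxon 4 and Taxon 5 only — synapomorphy for {Taxon 4, Taxon 5}.
Only Taxon 4, Taxon 5, and Taxon 9 show the derived state 'no' for Char. 3, supporting them as a clade.
Only Taxon 2, Taxon 4, Taxon 5, Taxon 8, and Taxon 9 show the derived state 'no' for Char. 4, supporting them as a clade.
Most parsimonious ingroup topology: (((Taxon 8,Taxon 2),((Taxon 4,Taxon 5),Taxon 9)),Taxon 7).
The clade {Taxon 2, Taxon 4, Taxon 5, Taxon 8, Taxon 9} is supported by Char. 4: its derived state 'no' occurs in exactly those taxa and in no other taxon (including the outgroup).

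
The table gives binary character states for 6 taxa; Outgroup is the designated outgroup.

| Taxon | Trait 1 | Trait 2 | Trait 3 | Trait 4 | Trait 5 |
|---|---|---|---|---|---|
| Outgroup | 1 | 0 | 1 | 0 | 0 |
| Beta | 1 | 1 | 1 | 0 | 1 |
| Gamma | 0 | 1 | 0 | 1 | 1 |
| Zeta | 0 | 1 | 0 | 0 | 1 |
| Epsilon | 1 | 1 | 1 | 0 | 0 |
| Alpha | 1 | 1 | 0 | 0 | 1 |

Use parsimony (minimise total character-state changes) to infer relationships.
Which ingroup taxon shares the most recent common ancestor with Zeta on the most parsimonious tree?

Character polarity is set by the outgroup: the derived state is whichever differs from the outgroup's state, so for Trait 1, Trait 3 the derived state is '0', and for the remaining characters it is '1'.
Trait 1 (derived state '0') is shared by Gamma and Zeta — a synapomorphy uniting that clade.
All ingroup taxa share the derived state '1' for Trait 2; it defines the ingroup but does not resolve relationships within it.
Trait 3 (derived state '0') is shared by Alpha, Gamma, and Zeta — a synapomorphy uniting that clade.
Trait 4 (derived state '1') is unique to Gamma (autapomorphy; uninformative for grouping).
Trait 5 (derived state '1') is shared by Alpha, Beta, Gamma, and Zeta — a synapomorphy uniting that clade.
Most parsimonious ingroup topology: ((Beta,((Gamma,Zeta),Alpha)),Epsilon).
Zeta and Gamma form a cherry on this tree, so they are sister taxa.

Gamma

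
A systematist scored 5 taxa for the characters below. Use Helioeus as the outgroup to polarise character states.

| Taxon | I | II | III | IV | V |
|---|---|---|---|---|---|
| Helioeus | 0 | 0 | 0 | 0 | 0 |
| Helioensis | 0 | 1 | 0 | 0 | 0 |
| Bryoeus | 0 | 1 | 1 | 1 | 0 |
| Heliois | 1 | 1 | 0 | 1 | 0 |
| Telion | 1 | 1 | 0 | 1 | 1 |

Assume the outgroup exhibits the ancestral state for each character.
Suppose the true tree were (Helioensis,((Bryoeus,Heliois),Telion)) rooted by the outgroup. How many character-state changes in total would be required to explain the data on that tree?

Map each character onto (Helioensis,((Bryoeus,Heliois),Telion)) (rooted by Helioeus) and count the minimum state changes it requires (Fitch parsimony):
I: 2; II: 1; III: 1; IV: 1; V: 1.
Total tree length = 6.

6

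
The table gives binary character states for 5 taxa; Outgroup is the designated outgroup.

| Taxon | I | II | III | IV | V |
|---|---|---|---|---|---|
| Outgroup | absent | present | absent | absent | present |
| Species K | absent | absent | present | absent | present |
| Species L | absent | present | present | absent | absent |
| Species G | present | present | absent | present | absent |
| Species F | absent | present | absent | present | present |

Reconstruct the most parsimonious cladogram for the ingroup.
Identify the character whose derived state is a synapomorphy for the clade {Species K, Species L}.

Character polarity is set by the outgroup: the derived state is whichever differs from the outgroup's state, so for II, V the derived state is 'absent', and for the remaining characters it is 'present'.
I (derived state 'present') is unique to Species G (autapomorphy; uninformative for grouping).
II: derived state 'absent' in Species K only — an autapomorphy, so it tells us nothing about relationships among taxa.
Only Species K and Species L show the derived state 'present' for III, supporting them as a clade.
Only Species F and Species G show the derived state 'present' for IV, supporting them as a clade.
V groups Species G and Species L, which is incompatible with the clades supported by the remaining characters; treating it as convergent (homoplasy) costs fewer steps than any alternative tree.
Most parsimonious ingroup topology: ((Species K,Species L),(Species G,Species F)).
The clade {Species K, Species L} is supported by III: its derived state 'present' occurs in exactly those taxa and in no other taxon (including the outgroup).

III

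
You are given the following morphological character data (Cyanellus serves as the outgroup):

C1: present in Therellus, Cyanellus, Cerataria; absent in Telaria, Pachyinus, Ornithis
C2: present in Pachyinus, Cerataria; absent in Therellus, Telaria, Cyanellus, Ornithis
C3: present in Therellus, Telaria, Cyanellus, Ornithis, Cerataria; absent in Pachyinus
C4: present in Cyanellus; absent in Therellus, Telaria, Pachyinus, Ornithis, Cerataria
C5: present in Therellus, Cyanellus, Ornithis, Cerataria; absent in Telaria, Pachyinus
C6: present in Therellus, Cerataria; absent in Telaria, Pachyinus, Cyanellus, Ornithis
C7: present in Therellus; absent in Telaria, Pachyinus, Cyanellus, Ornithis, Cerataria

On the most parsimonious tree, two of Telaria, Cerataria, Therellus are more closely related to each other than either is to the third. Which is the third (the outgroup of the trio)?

Telaria

Character polarity is set by the outgroup: the derived state is whichever differs from the outgroup's state, so for C1, C3, C4, C5 the derived state is 'absent', and for the remaining characters it is 'present'.
C1: derived state 'absent' in Ornithis, Pachyinus, and Telaria only — synapomorphy for {Ornithis, Pachyinus, Telaria}.
C2 (state 'present') occurs in Cerataria and Pachyinus but conflicts with the nesting implied by the other characters — most parsimoniously interpreted as homoplasy.
C3: derived state 'absent' in Pachyinus only — an autapomorphy, so it tells us nothing about relationships among taxa.
All ingroup taxa share the derived state 'absent' for C4; it defines the ingroup but does not resolve relationships within it.
C5: derived state 'absent' in Pachyinus and Telaria only — synapomorphy for {Pachyinus, Telaria}.
C6 (derived state 'present') is shared by Cerataria and Therellus — a synapomorphy uniting that clade.
C7 (derived state 'present') is unique to Therellus (autapomorphy; uninformative for grouping).
Most parsimonious ingroup topology: ((Therellus,Cerataria),((Telaria,Pachyinus),Ornithis)).
Therellus and Cerataria share a more recent common ancestor with each other than either does with Telaria, so Telaria is the least closely related of the three.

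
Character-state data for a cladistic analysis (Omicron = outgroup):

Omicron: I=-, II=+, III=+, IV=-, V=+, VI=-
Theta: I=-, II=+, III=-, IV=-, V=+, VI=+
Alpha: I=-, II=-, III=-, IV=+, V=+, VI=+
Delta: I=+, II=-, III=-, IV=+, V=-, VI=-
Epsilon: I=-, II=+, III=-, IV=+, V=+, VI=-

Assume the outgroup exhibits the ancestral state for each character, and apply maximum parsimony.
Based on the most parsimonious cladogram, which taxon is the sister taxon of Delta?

Character polarity is set by the outgroup: the derived state is whichever differs from the outgroup's state, so for II, III, V the derived state is '-', and for the remaining characters it is '+'.
I (derived state '+') is unique to Delta (autapomorphy; uninformative for grouping).
Only Alpha and Delta show the derived state '-' for II, supporting them as a clade.
III (derived state '-') is shared by all ingroup taxa — unites the whole ingroup.
IV: derived state '+' in Alpha, Delta, and Epsilon only — synapomorphy for {Alpha, Delta, Epsilon}.
V (derived state '-') is unique to Delta (autapomorphy; uninformative for grouping).
VI groups Alpha and Theta, which is incompatible with the clades supported by the remaining characters; treating it as convergent (homoplasy) costs fewer steps than any alternative tree.
Most parsimonious ingroup topology: (Theta,((Alpha,Delta),Epsilon)).
Delta and Alpha form a cherry on this tree, so they are sister taxa.

Alpha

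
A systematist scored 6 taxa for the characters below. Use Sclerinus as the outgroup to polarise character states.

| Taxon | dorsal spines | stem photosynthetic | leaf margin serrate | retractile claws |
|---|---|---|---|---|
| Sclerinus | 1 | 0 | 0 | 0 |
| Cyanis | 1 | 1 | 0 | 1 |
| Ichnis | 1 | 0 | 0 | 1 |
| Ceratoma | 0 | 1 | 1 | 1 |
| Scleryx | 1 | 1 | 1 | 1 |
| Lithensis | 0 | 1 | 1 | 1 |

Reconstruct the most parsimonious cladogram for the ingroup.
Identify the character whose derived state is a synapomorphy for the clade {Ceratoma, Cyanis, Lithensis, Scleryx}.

Character polarity is set by the outgroup: the derived state is whichever differs from the outgroup's state, so for dorsal spines the derived state is '0', and for the remaining characters it is '1'.
dorsal spines: derived state '0' in Ceratoma and Lithensis only — synapomorphy for {Ceratoma, Lithensis}.
Only Ceratoma, Cyanis, Lithensis, and Scleryx show the derived state '1' for stem photosynthetic, supporting them as a clade.
leaf margin serrate (derived state '1') is shared by Ceratoma, Lithensis, and Scleryx — a synapomorphy uniting that clade.
All ingroup taxa share the derived state '1' for retractile claws; it defines the ingroup but does not resolve relationships within it.
Most parsimonious ingroup topology: ((Cyanis,((Ceratoma,Lithensis),Scleryx)),Ichnis).
The clade {Ceratoma, Cyanis, Lithensis, Scleryx} is supported by stem photosynthetic: its derived state '1' occurs in exactly those taxa and in no other taxon (including the outgroup).

stem photosynthetic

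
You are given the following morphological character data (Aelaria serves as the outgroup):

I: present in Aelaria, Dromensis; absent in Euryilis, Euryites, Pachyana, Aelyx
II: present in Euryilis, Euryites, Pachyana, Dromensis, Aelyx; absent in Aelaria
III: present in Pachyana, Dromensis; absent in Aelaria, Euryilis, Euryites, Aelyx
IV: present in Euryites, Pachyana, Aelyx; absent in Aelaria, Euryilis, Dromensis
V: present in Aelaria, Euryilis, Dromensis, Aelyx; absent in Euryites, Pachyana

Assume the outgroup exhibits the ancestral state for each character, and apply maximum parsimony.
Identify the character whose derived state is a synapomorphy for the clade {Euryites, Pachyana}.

Character polarity is set by the outgroup: the derived state is whichever differs from the outgroup's state, so for I, V the derived state is 'absent', and for the remaining characters it is 'present'.
Only Aelyx, Euryilis, Euryites, and Pachyana show the derived state 'absent' for I, supporting them as a clade.
All ingroup taxa share the derived state 'present' for II; it defines the ingroup but does not resolve relationships within it.
III groups Dromensis and Pachyana, which is incompatible with the clades supported by the remaining characters; treating it as convergent (homoplasy) costs fewer steps than any alternative tree.
Only Aelyx, Euryites, and Pachyana show the derived state 'present' for IV, supporting them as a clade.
Only Euryites and Pachyana show the derived state 'absent' for V, supporting them as a clade.
Most parsimonious ingroup topology: ((Euryilis,((Euryites,Pachyana),Aelyx)),Dromensis).
The clade {Euryites, Pachyana} is supported by V: its derived state 'absent' occurs in exactly those taxa and in no other taxon (including the outgroup).

V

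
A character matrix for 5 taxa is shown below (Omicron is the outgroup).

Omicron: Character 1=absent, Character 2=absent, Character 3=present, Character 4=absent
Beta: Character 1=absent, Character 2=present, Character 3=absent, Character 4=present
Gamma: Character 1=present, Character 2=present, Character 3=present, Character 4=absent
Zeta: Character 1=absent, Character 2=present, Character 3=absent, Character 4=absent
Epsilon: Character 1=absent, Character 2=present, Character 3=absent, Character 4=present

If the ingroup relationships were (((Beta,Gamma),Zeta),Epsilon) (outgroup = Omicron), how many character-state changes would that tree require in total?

6

Map each character onto (((Beta,Gamma),Zeta),Epsilon) (rooted by Omicron) and count the minimum state changes it requires (Fitch parsimony):
Character 1: 1; Character 2: 1; Character 3: 2; Character 4: 2.
Total tree length = 6.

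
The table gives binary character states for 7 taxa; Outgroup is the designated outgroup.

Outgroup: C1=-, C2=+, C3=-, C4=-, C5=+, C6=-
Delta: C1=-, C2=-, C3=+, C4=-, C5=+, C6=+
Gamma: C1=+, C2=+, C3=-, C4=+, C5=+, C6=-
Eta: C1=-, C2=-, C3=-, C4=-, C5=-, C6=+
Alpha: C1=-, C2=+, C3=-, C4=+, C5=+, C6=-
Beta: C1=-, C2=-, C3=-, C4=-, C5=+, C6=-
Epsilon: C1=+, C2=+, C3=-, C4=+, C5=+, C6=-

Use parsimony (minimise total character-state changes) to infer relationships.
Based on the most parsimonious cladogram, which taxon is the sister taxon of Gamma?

Character polarity is set by the outgroup: the derived state is whichever differs from the outgroup's state, so for C2, C5 the derived state is '-', and for the remaining characters it is '+'.
Only Epsilon and Gamma show the derived state '+' for C1, supporting them as a clade.
C2: derived state '-' in Beta, Delta, and Eta only — synapomorphy for {Beta, Delta, Eta}.
C3 (derived state '+') is unique to Delta (autapomorphy; uninformative for grouping).
C4: derived state '+' in Alpha, Epsilon, and Gamma only — synapomorphy for {Alpha, Epsilon, Gamma}.
C5: derived state '-' in Eta only — an autapomorphy, so it tells us nothing about relationships among taxa.
C6 (derived state '+') is shared by Delta and Eta — a synapomorphy uniting that clade.
Most parsimonious ingroup topology: (((Delta,Eta),Beta),((Gamma,Epsilon),Alpha)).
Gamma and Epsilon form a cherry on this tree, so they are sister taxa.

Epsilon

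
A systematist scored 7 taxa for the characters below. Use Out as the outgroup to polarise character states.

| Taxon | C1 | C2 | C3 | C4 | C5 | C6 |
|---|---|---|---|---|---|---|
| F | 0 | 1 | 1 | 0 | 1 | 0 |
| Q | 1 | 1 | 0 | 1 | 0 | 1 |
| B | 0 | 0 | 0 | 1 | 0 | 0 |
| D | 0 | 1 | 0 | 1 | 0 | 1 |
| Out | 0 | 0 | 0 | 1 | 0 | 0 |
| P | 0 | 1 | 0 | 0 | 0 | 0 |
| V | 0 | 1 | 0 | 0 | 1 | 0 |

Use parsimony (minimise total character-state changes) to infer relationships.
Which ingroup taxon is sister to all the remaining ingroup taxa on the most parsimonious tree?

Character polarity is set by the outgroup: the derived state is whichever differs from the outgroup's state, so for C4 the derived state is '0', and for the remaining characters it is '1'.
C1: derived state '1' in Q only — an autapomorphy, so it tells us nothing about relationships among taxa.
C2 (derived state '1') is shared by D, F, P, Q, and V — a synapomorphy uniting that clade.
C3: derived state '1' in F only — an autapomorphy, so it tells us nothing about relationships among taxa.
C4 (derived state '0') is shared by F, P, and V — a synapomorphy uniting that clade.
Only F and V show the derived state '1' for C5, supporting them as a clade.
Only D and Q show the derived state '1' for C6, supporting them as a clade.
Most parsimonious ingroup topology: ((((F,V),P),(Q,D)),B).
B is sister to the clade containing all other ingroup taxa, so it is the earliest-diverging (most basal) ingroup lineage.

B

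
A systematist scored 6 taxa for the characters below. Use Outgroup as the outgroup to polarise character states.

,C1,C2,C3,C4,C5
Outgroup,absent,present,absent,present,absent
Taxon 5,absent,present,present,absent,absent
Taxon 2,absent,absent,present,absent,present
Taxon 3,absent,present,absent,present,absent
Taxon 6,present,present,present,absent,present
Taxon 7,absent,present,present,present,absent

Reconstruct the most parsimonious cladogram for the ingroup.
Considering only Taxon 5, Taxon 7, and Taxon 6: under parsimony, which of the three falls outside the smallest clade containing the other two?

Character polarity is set by the outgroup: the derived state is whichever differs from the outgroup's state, so for C2, C4 the derived state is 'absent', and for the remaining characters it is 'present'.
C1: derived state 'present' in Taxon 6 only — an autapomorphy, so it tells us nothing about relationships among taxa.
C2: derived state 'absent' in Taxon 2 only — an autapomorphy, so it tells us nothing about relationships among taxa.
C3: derived state 'present' in Taxon 2, Taxon 5, Taxon 6, and Taxon 7 only — synapomorphy for {Taxon 2, Taxon 5, Taxon 6, Taxon 7}.
Only Taxon 2, Taxon 5, and Taxon 6 show the derived state 'absent' for C4, supporting them as a clade.
C5 (derived state 'present') is shared by Taxon 2 and Taxon 6 — a synapomorphy uniting that clade.
Most parsimonious ingroup topology: (((Taxon 5,(Taxon 2,Taxon 6)),Taxon 7),Taxon 3).
Taxon 6 and Taxon 5 share a more recent common ancestor with each other than either does with Taxon 7, so Taxon 7 is the least closely related of the three.

Taxon 7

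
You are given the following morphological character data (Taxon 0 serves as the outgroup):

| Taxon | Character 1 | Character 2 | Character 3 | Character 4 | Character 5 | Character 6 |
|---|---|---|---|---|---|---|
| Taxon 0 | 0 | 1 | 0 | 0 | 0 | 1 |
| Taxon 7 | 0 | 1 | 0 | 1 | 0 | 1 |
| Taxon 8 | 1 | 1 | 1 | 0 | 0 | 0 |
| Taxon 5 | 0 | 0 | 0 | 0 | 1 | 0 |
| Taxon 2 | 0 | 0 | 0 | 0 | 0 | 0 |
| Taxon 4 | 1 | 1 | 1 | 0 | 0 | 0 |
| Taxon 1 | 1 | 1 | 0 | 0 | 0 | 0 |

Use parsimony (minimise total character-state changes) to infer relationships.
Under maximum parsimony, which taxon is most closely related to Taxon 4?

Taxon 8

Character polarity is set by the outgroup: the derived state is whichever differs from the outgroup's state, so for Character 2, Character 6 the derived state is '0', and for the remaining characters it is '1'.
Character 1 (derived state '1') is shared by Taxon 1, Taxon 4, and Taxon 8 — a synapomorphy uniting that clade.
Only Taxon 2 and Taxon 5 show the derived state '0' for Character 2, supporting them as a clade.
Only Taxon 4 and Taxon 8 show the derived state '1' for Character 3, supporting them as a clade.
Character 4 (derived state '1') is unique to Taxon 7 (autapomorphy; uninformative for grouping).
Character 5: derived state '1' in Taxon 5 only — an autapomorphy, so it tells us nothing about relationships among taxa.
Character 6 (derived state '0') is shared by Taxon 1, Taxon 2, Taxon 4, Taxon 5, and Taxon 8 — a synapomorphy uniting that clade.
Most parsimonious ingroup topology: (Taxon 7,(((Taxon 8,Taxon 4),Taxon 1),(Taxon 5,Taxon 2))).
Taxon 4 and Taxon 8 form a cherry on this tree, so they are sister taxa.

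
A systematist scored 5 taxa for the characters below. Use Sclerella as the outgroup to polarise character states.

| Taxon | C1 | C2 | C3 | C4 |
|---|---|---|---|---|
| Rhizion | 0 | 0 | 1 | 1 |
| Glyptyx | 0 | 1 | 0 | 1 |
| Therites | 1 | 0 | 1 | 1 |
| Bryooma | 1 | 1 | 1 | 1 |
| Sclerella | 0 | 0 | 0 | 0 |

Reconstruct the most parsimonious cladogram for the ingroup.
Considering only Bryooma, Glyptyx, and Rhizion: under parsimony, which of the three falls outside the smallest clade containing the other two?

Glyptyx

The outgroup has state '0' for every character, so '1' is the derived state throughout.
C1 (derived state '1') is shared by Bryooma and Therites — a synapomorphy uniting that clade.
C2 groups Bryooma and Glyptyx, which is incompatible with the clades supported by the remaining characters; treating it as convergent (homoplasy) costs fewer steps than any alternative tree.
Only Bryooma, Rhizion, and Therites show the derived state '1' for C3, supporting them as a clade.
C4 (derived state '1') is shared by all ingroup taxa — unites the whole ingroup.
Most parsimonious ingroup topology: (((Therites,Bryooma),Rhizion),Glyptyx).
Rhizion and Bryooma share a more recent common ancestor with each other than either does with Glyptyx, so Glyptyx is the least closely related of the three.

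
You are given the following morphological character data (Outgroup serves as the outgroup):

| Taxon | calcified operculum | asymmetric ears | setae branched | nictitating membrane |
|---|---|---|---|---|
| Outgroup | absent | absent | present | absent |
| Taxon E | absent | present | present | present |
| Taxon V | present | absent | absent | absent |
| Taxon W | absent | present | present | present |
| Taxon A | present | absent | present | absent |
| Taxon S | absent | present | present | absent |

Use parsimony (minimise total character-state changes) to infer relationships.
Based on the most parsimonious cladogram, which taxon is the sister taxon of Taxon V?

Taxon A

Character polarity is set by the outgroup: the derived state is whichever differs from the outgroup's state, so for setae branched the derived state is 'absent', and for the remaining characters it is 'present'.
Only Taxon A and Taxon V show the derived state 'present' for calcified operculum, supporting them as a clade.
asymmetric ears: derived state 'present' in Taxon E, Taxon S, and Taxon W only — synapomorphy for {Taxon E, Taxon S, Taxon W}.
setae branched (derived state 'absent') is unique to Taxon V (autapomorphy; uninformative for grouping).
nictitating membrane (derived state 'present') is shared by Taxon E and Taxon W — a synapomorphy uniting that clade.
Most parsimonious ingroup topology: (((Taxon E,Taxon W),Taxon S),(Taxon V,Taxon A)).
Taxon V and Taxon A form a cherry on this tree, so they are sister taxa.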